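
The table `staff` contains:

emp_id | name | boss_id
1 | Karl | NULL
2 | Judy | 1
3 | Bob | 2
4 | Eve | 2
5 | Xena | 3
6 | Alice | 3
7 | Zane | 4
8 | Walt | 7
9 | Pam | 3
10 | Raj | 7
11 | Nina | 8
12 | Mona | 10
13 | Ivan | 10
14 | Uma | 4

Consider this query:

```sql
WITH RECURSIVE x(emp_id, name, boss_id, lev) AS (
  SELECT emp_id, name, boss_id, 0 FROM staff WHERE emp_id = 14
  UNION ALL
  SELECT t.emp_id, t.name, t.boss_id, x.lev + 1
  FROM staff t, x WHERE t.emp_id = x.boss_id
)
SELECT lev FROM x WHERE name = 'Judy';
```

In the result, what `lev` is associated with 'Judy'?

Base: emp_id=14 (Uma), boss_id=4, lev 0.
Iteration 1: join on emp_id=4 -> Eve (id 4, boss_id=2, lev 1).
Iteration 2: join on emp_id=2 -> Judy (id 2, boss_id=1, lev 2).
Iteration 3: join on emp_id=1 -> Karl (id 1, boss_id=NULL, lev 3).
Iteration 4: boss_id is NULL; no match; recursion stops.

2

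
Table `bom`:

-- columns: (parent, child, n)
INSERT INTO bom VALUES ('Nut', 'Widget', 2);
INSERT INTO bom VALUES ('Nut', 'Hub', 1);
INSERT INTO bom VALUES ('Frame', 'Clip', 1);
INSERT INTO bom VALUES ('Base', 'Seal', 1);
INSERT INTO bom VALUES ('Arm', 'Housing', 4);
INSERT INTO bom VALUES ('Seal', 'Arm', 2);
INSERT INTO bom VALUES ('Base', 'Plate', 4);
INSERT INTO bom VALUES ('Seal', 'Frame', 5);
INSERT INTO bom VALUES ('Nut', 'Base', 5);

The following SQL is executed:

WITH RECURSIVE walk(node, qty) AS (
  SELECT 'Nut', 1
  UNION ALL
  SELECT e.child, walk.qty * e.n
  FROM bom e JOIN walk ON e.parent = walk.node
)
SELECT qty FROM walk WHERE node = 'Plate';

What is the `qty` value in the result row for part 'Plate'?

Base: (Nut, qty=1).
Iteration 1: components of {Nut} -> Base = 1*5 = 5, Hub = 1*1 = 1, Widget = 1*2 = 2.
Iteration 2: components of {Base,Hub,Widget} -> Plate = 5*4 = 20, Seal = 5*1 = 5.
Iteration 3: components of {Plate,Seal} -> Arm = 5*2 = 10, Frame = 5*5 = 25.
Iteration 4: components of {Arm,Frame} -> Clip = 25*1 = 25, Housing = 10*4 = 40.
Iteration 5: no further components; recursion stops.

20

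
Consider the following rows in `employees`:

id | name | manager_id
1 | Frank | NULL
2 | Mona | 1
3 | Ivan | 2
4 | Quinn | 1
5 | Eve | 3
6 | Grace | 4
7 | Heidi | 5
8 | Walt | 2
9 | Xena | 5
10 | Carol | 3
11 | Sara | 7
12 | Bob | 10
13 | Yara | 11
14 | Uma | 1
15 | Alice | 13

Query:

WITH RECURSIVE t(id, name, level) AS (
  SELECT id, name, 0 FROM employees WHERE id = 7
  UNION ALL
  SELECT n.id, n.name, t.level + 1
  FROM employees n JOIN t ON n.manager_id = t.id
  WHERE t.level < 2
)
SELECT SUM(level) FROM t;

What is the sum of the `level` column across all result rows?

3

Base: id=7 (Heidi) at level 0.
Iteration 1: rows with manager_id in {7} -> Sara (id 11, level 1).
Iteration 2: rows with manager_id in {11} -> Yara (id 13, level 2).
Iteration 3: level < 2 fails for all current rows; recursion stops.
SUM(level) = 0 + 1 + 2 = 3.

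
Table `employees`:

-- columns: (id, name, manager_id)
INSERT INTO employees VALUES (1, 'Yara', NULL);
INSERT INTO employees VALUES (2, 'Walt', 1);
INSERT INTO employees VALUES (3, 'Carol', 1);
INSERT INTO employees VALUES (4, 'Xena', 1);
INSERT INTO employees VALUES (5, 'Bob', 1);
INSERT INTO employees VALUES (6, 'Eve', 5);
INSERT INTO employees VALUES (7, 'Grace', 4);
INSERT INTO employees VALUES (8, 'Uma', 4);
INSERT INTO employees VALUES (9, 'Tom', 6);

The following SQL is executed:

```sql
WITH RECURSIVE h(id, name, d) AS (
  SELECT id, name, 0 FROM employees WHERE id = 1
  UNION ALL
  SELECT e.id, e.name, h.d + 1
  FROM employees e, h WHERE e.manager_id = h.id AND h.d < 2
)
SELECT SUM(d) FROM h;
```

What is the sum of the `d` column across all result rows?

Base: id=1 (Yara) at d 0.
Iteration 1: rows with manager_id in {1} -> Walt (id 2, d 1), Carol (id 3, d 1), Xena (id 4, d 1), Bob (id 5, d 1).
Iteration 2: rows with manager_id in {2,3,4,5} -> Eve (id 6, d 2), Grace (id 7, d 2), Uma (id 8, d 2).
Iteration 3: d < 2 fails for all current rows; recursion stops.
SUM(d) = 0 + 1 + 1 + 1 + 1 + 2 + 2 + 2 = 10.

10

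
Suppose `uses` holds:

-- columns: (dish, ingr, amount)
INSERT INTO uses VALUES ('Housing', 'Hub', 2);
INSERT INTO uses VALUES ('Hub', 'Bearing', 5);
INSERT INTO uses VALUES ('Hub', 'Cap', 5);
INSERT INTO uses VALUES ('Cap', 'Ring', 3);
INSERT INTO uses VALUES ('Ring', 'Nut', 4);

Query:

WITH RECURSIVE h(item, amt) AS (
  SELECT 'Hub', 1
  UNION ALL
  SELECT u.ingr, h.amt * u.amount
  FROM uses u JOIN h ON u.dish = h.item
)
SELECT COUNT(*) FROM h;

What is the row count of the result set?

5

Base: (Hub, amt=1).
Iteration 1: components of {Hub} -> Bearing = 1*5 = 5, Cap = 1*5 = 5.
Iteration 2: components of {Bearing,Cap} -> Ring = 5*3 = 15.
Iteration 3: components of {Ring} -> Nut = 15*4 = 60.
Iteration 4: no further components; recursion stops.
Total rows emitted: 5.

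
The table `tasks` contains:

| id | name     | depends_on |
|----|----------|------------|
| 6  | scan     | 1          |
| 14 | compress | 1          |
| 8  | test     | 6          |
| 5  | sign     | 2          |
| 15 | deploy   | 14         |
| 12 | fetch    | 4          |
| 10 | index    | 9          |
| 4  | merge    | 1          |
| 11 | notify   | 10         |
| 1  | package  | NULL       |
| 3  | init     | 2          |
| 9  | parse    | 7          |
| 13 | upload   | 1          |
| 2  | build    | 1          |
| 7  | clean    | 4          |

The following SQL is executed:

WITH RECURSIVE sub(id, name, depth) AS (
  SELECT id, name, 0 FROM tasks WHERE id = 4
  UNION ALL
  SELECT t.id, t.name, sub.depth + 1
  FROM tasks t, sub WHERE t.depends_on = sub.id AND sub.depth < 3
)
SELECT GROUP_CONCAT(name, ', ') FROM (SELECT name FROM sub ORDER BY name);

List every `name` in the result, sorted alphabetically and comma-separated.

clean, fetch, index, merge, parse

Base: id=4 (merge) at depth 0.
Iteration 1: rows with depends_on in {4} -> clean (id 7, depth 1), fetch (id 12, depth 1).
Iteration 2: rows with depends_on in {7,12} -> parse (id 9, depth 2).
Iteration 3: rows with depends_on in {9} -> index (id 10, depth 3).
Iteration 4: depth < 3 fails for all current rows; recursion stops.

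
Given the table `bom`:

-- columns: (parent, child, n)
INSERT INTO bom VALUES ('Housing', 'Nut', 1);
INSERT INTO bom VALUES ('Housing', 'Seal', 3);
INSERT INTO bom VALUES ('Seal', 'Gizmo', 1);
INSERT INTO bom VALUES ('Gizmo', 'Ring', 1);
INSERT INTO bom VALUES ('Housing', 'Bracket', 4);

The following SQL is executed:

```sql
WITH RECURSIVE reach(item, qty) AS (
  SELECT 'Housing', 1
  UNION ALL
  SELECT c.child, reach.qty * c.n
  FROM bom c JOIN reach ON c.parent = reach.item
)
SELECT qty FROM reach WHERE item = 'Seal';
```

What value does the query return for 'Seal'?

Base: (Housing, qty=1).
Iteration 1: components of {Housing} -> Bracket = 1*4 = 4, Nut = 1*1 = 1, Seal = 1*3 = 3.
Iteration 2: components of {Bracket,Nut,Seal} -> Gizmo = 3*1 = 3.
Iteration 3: components of {Gizmo} -> Ring = 3*1 = 3.
Iteration 4: no further components; recursion stops.

3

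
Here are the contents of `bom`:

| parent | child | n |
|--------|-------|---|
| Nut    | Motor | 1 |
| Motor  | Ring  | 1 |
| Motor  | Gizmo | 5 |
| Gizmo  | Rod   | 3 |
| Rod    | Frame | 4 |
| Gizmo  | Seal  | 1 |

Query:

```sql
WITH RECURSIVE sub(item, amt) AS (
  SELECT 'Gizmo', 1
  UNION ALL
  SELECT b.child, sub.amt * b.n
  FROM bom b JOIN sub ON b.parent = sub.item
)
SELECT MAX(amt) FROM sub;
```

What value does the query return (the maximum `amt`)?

Base: (Gizmo, amt=1).
Iteration 1: components of {Gizmo} -> Rod = 1*3 = 3, Seal = 1*1 = 1.
Iteration 2: components of {Rod,Seal} -> Frame = 3*4 = 12.
Iteration 3: no further components; recursion stops.
amt values: 1, 3, 1, 12; the maximum is 12.

12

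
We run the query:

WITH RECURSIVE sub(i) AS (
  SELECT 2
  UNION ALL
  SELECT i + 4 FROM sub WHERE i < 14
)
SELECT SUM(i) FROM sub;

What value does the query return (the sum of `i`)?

32

Base: i=2.
Iteration 1: 2 < 14 holds -> i = 2 + 4 = 6.
Iteration 2: 6 < 14 holds -> i = 6 + 4 = 10.
Iteration 3: 10 < 14 holds -> i = 10 + 4 = 14.
Iteration 4: 14 < 14 fails; recursion stops.
SUM(i) = 2 + 6 + 10 + 14 = 32.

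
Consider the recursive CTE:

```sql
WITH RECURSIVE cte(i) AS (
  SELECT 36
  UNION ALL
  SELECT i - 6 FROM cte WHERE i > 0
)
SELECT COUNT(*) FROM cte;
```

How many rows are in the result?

7

Base: i=36.
Iteration 1: 36 > 0 holds -> i = 36 - 6 = 30.
Iteration 2: 30 > 0 holds -> i = 30 - 6 = 24.
Iteration 3: 24 > 0 holds -> i = 24 - 6 = 18.
Iteration 4: 18 > 0 holds -> i = 18 - 6 = 12.
Iteration 5: 12 > 0 holds -> i = 12 - 6 = 6.
Iteration 6: 6 > 0 holds -> i = 6 - 6 = 0.
Iteration 7: 0 > 0 fails; recursion stops.
Total rows emitted: 7.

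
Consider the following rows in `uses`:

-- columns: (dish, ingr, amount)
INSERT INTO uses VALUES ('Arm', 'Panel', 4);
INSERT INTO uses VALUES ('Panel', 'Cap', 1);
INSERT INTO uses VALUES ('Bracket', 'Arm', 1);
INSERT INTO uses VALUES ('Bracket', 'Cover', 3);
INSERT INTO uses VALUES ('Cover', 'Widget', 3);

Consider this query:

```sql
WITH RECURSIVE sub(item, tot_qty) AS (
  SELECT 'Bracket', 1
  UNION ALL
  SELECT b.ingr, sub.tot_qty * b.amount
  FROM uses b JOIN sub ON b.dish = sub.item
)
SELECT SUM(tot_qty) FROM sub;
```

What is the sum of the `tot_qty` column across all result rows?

Base: (Bracket, tot_qty=1).
Iteration 1: components of {Bracket} -> Arm = 1*1 = 1, Cover = 1*3 = 3.
Iteration 2: components of {Arm,Cover} -> Panel = 1*4 = 4, Widget = 3*3 = 9.
Iteration 3: components of {Panel,Widget} -> Cap = 4*1 = 4.
Iteration 4: no further components; recursion stops.
SUM(tot_qty) = 1 + 1 + 3 + 4 + 9 + 4 = 22.

22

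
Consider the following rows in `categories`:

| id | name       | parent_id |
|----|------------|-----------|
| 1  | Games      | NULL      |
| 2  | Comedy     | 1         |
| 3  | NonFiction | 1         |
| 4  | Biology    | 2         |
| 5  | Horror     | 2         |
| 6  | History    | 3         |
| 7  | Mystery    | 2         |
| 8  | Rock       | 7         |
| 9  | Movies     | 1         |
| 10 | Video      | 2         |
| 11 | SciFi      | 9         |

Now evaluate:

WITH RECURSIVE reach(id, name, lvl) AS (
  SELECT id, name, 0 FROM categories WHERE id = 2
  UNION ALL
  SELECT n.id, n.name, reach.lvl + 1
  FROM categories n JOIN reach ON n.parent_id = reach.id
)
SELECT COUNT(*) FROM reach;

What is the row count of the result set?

Base: id=2 (Comedy) at lvl 0.
Iteration 1: rows with parent_id in {2} -> Biology (id 4, lvl 1), Horror (id 5, lvl 1), Mystery (id 7, lvl 1), Video (id 10, lvl 1).
Iteration 2: rows with parent_id in {4,5,7,10} -> Rock (id 8, lvl 2).
Iteration 3: no rows with parent_id in {8}; recursion stops.
Total rows emitted: 6.

6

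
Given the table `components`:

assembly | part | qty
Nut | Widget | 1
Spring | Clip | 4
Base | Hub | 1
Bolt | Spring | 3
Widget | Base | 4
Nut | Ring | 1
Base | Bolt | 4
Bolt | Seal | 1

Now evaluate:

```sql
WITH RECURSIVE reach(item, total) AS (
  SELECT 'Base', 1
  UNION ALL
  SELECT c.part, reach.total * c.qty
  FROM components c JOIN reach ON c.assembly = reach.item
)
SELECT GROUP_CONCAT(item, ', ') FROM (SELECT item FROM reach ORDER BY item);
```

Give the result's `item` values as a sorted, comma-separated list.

Base: (Base, total=1).
Iteration 1: components of {Base} -> Bolt = 1*4 = 4, Hub = 1*1 = 1.
Iteration 2: components of {Bolt,Hub} -> Seal = 4*1 = 4, Spring = 4*3 = 12.
Iteration 3: components of {Seal,Spring} -> Clip = 12*4 = 48.
Iteration 4: no further components; recursion stops.

Base, Bolt, Clip, Hub, Seal, Spring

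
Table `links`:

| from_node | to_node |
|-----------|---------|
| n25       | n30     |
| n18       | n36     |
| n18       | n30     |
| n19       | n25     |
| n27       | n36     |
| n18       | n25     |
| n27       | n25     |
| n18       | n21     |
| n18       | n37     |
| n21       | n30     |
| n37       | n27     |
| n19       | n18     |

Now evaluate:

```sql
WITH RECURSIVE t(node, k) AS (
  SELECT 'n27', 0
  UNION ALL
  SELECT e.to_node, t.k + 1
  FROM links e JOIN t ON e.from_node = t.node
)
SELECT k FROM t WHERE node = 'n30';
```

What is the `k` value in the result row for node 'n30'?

Base: (n27, k=0).
Iteration 1: edges from {n27} -> (n25, k=1), (n36, k=1).
Iteration 2: edges from {n25,n36} -> (n30, k=2).
Iteration 3: no outgoing edges from {n30}; recursion stops.

2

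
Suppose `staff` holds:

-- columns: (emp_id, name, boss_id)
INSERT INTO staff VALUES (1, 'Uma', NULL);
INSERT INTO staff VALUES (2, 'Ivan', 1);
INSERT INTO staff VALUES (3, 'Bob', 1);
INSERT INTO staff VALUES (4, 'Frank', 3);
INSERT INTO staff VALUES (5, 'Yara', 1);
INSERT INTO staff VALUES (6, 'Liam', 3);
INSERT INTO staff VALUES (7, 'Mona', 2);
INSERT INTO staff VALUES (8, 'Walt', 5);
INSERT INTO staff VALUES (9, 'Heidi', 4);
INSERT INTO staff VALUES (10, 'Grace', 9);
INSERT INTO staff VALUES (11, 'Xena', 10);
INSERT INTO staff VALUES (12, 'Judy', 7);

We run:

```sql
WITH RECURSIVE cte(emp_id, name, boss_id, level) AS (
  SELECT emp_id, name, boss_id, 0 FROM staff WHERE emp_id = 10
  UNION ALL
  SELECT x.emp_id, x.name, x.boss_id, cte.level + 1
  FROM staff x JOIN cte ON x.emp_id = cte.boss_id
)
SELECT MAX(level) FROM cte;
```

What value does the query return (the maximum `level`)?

Base: emp_id=10 (Grace), boss_id=9, level 0.
Iteration 1: join on emp_id=9 -> Heidi (id 9, boss_id=4, level 1).
Iteration 2: join on emp_id=4 -> Frank (id 4, boss_id=3, level 2).
Iteration 3: join on emp_id=3 -> Bob (id 3, boss_id=1, level 3).
Iteration 4: join on emp_id=1 -> Uma (id 1, boss_id=NULL, level 4).
Iteration 5: boss_id is NULL; no match; recursion stops.
level values: 0, 1, 2, 3, 4; the maximum is 4.

4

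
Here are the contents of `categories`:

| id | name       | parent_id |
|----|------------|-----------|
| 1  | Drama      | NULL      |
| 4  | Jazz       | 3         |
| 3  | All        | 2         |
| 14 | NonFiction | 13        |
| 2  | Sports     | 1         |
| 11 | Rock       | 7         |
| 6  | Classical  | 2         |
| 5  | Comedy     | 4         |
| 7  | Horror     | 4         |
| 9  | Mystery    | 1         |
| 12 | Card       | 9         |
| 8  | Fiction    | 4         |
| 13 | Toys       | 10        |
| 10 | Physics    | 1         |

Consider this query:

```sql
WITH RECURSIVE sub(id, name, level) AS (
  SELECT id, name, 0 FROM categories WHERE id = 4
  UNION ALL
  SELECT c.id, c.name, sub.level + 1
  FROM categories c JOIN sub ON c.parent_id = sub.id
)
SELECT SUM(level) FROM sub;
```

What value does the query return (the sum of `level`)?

5

Base: id=4 (Jazz) at level 0.
Iteration 1: rows with parent_id in {4} -> Comedy (id 5, level 1), Horror (id 7, level 1), Fiction (id 8, level 1).
Iteration 2: rows with parent_id in {5,7,8} -> Rock (id 11, level 2).
Iteration 3: no rows with parent_id in {11}; recursion stops.
SUM(level) = 0 + 1 + 1 + 1 + 2 = 5.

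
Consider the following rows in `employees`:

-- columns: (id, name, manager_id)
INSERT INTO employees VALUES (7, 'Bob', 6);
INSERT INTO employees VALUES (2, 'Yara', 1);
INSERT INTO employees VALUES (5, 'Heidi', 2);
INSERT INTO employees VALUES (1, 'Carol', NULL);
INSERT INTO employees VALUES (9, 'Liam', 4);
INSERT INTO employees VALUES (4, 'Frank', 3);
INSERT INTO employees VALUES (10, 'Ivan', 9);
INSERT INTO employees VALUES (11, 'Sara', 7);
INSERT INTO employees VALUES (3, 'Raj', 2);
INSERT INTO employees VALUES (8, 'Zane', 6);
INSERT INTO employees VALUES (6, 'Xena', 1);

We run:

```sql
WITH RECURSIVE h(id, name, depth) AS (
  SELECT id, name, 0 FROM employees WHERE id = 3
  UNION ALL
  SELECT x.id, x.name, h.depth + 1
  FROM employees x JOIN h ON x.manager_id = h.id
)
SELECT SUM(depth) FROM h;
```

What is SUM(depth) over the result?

6

Base: id=3 (Raj) at depth 0.
Iteration 1: rows with manager_id in {3} -> Frank (id 4, depth 1).
Iteration 2: rows with manager_id in {4} -> Liam (id 9, depth 2).
Iteration 3: rows with manager_id in {9} -> Ivan (id 10, depth 3).
Iteration 4: no rows with manager_id in {10}; recursion stops.
SUM(depth) = 0 + 1 + 2 + 3 = 6.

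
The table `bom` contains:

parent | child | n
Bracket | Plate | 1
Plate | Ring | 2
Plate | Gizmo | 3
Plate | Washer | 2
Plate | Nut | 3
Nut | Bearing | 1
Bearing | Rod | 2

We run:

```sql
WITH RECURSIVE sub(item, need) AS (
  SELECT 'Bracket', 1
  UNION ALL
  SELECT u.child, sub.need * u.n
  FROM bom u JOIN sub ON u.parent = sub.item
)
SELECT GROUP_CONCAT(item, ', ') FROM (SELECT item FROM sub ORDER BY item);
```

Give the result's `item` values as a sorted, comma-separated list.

Base: (Bracket, need=1).
Iteration 1: components of {Bracket} -> Plate = 1*1 = 1.
Iteration 2: components of {Plate} -> Gizmo = 1*3 = 3, Nut = 1*3 = 3, Ring = 1*2 = 2, Washer = 1*2 = 2.
Iteration 3: components of {Gizmo,Nut,Ring,Washer} -> Bearing = 3*1 = 3.
Iteration 4: components of {Bearing} -> Rod = 3*2 = 6.
Iteration 5: no further components; recursion stops.

Bearing, Bracket, Gizmo, Nut, Plate, Ring, Rod, Washer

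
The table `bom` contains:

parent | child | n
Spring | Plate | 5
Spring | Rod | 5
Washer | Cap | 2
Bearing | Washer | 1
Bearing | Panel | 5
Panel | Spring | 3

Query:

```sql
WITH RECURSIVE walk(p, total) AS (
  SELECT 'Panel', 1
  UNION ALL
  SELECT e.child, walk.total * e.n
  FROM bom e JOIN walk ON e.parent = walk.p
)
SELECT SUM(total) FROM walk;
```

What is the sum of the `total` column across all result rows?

Base: (Panel, total=1).
Iteration 1: components of {Panel} -> Spring = 1*3 = 3.
Iteration 2: components of {Spring} -> Plate = 3*5 = 15, Rod = 3*5 = 15.
Iteration 3: no further components; recursion stops.
SUM(total) = 1 + 3 + 15 + 15 = 34.

34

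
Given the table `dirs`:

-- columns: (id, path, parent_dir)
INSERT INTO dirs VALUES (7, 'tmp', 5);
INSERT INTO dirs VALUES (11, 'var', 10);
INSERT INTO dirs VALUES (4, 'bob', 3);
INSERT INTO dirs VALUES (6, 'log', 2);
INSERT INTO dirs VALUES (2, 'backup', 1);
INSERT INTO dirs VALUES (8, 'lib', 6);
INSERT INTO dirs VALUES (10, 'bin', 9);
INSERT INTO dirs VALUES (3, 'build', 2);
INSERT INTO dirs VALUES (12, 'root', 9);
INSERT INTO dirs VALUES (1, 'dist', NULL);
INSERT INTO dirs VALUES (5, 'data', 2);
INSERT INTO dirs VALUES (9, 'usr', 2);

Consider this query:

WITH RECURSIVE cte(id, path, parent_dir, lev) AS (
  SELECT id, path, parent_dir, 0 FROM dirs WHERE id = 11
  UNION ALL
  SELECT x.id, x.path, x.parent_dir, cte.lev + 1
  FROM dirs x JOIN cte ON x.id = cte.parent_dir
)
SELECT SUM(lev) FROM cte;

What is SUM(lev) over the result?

Base: id=11 (var), parent_dir=10, lev 0.
Iteration 1: join on id=10 -> bin (id 10, parent_dir=9, lev 1).
Iteration 2: join on id=9 -> usr (id 9, parent_dir=2, lev 2).
Iteration 3: join on id=2 -> backup (id 2, parent_dir=1, lev 3).
Iteration 4: join on id=1 -> dist (id 1, parent_dir=NULL, lev 4).
Iteration 5: parent_dir is NULL; no match; recursion stops.
SUM(lev) = 0 + 1 + 2 + 3 + 4 = 10.

10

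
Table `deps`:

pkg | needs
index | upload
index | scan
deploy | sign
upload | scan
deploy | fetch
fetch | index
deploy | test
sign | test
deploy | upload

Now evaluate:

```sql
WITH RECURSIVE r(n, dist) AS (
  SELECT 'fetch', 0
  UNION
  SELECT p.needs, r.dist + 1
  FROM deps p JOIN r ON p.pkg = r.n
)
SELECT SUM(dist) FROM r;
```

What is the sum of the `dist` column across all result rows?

Base: (fetch, dist=0).
Iteration 1: edges from {fetch} -> (index, dist=1).
Iteration 2: edges from {index} -> (scan, dist=2), (upload, dist=2).
Iteration 3: edges from {scan,upload} -> (scan, dist=3).
Iteration 4: no outgoing edges from {scan}; recursion stops.
SUM(dist) = 0 + 1 + 2 + 2 + 3 = 8.

8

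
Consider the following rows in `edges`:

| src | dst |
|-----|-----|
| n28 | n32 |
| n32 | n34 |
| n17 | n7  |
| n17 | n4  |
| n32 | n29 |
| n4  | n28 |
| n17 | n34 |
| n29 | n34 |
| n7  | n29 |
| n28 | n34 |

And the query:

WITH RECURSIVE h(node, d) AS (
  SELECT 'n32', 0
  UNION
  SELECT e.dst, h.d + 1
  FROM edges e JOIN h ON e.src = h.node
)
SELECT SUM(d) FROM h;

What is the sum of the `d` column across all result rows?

Base: (n32, d=0).
Iteration 1: edges from {n32} -> (n29, d=1), (n34, d=1).
Iteration 2: edges from {n29,n34} -> (n34, d=2).
Iteration 3: no outgoing edges from {n34}; recursion stops.
SUM(d) = 0 + 1 + 1 + 2 = 4.

4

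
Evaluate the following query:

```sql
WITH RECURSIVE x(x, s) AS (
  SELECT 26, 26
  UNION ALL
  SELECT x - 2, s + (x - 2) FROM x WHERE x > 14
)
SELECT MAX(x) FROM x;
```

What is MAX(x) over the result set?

Base: x=26, s=26.
Iteration 1: 26 > 14 holds -> x = 26 - 2 = 24, s = 26 + 24 = 50.
Iteration 2: 24 > 14 holds -> x = 24 - 2 = 22, s = 50 + 22 = 72.
Iteration 3: 22 > 14 holds -> x = 22 - 2 = 20, s = 72 + 20 = 92.
Iteration 4: 20 > 14 holds -> x = 20 - 2 = 18, s = 92 + 18 = 110.
Iteration 5: 18 > 14 holds -> x = 18 - 2 = 16, s = 110 + 16 = 126.
Iteration 6: 16 > 14 holds -> x = 16 - 2 = 14, s = 126 + 14 = 140.
Iteration 7: 14 > 14 fails; recursion stops.
x values: 26, 24, 22, 20, 18, 16, 14; the maximum is 26.

26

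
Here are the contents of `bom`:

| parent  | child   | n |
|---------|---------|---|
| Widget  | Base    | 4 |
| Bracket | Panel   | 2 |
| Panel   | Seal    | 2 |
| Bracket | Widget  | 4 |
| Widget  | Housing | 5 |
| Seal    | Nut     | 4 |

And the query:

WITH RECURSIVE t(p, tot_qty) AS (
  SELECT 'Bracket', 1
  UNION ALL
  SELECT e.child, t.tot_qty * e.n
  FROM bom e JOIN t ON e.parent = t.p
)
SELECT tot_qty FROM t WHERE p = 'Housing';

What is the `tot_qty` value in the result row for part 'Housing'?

20

Base: (Bracket, tot_qty=1).
Iteration 1: components of {Bracket} -> Panel = 1*2 = 2, Widget = 1*4 = 4.
Iteration 2: components of {Panel,Widget} -> Base = 4*4 = 16, Housing = 4*5 = 20, Seal = 2*2 = 4.
Iteration 3: components of {Base,Housing,Seal} -> Nut = 4*4 = 16.
Iteration 4: no further components; recursion stops.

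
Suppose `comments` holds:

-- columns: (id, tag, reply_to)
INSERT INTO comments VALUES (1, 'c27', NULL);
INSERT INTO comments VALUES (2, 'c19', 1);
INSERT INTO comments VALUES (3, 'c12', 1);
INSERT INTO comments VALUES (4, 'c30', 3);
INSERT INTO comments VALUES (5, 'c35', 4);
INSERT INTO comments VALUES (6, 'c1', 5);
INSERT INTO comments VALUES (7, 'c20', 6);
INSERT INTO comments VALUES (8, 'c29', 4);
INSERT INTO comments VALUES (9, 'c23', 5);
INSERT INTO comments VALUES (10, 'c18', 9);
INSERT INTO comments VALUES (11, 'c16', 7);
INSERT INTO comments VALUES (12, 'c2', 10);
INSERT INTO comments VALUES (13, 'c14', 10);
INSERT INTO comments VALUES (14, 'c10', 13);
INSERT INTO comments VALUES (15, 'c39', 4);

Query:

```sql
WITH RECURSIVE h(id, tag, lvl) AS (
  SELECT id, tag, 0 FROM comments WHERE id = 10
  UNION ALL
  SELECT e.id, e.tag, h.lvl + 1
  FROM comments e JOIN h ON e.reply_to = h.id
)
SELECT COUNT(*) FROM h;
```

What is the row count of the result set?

4

Base: id=10 (c18) at lvl 0.
Iteration 1: rows with reply_to in {10} -> c2 (id 12, lvl 1), c14 (id 13, lvl 1).
Iteration 2: rows with reply_to in {12,13} -> c10 (id 14, lvl 2).
Iteration 3: no rows with reply_to in {14}; recursion stops.
Total rows emitted: 4.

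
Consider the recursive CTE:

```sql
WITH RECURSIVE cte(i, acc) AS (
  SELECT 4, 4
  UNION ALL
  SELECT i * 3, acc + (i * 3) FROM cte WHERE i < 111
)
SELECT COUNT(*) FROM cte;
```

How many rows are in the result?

5

Base: i=4, acc=4.
Iteration 1: 4 < 111 holds -> i = 4 * 3 = 12, acc = 4 + 12 = 16.
Iteration 2: 12 < 111 holds -> i = 12 * 3 = 36, acc = 16 + 36 = 52.
Iteration 3: 36 < 111 holds -> i = 36 * 3 = 108, acc = 52 + 108 = 160.
Iteration 4: 108 < 111 holds -> i = 108 * 3 = 324, acc = 160 + 324 = 484.
Iteration 5: 324 < 111 fails; recursion stops.
Total rows emitted: 5.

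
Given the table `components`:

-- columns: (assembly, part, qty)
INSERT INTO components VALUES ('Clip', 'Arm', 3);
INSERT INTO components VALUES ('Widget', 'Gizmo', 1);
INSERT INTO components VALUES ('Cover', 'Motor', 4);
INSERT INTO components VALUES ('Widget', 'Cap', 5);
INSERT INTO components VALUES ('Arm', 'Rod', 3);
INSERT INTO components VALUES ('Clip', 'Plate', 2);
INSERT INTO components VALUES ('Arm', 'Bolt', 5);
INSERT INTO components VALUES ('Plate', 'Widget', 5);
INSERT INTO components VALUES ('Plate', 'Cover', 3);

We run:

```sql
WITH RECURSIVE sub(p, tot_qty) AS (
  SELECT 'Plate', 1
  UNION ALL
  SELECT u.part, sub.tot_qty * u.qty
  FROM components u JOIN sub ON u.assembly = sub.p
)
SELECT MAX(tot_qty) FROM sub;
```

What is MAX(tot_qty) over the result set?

25

Base: (Plate, tot_qty=1).
Iteration 1: components of {Plate} -> Cover = 1*3 = 3, Widget = 1*5 = 5.
Iteration 2: components of {Cover,Widget} -> Cap = 5*5 = 25, Gizmo = 5*1 = 5, Motor = 3*4 = 12.
Iteration 3: no further components; recursion stops.
tot_qty values: 1, 3, 5, 12, 25, 5; the maximum is 25.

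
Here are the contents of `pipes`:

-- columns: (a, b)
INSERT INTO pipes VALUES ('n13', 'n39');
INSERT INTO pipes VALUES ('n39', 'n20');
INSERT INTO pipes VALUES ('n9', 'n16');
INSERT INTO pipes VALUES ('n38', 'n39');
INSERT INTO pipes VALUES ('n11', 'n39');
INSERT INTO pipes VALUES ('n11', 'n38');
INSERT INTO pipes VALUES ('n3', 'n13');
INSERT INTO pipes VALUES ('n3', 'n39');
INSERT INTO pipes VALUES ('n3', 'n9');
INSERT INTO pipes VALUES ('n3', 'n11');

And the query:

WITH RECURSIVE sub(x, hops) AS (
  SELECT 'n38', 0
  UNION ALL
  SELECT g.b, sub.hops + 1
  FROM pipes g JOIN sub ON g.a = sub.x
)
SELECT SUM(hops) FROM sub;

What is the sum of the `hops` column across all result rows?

Base: (n38, hops=0).
Iteration 1: edges from {n38} -> (n39, hops=1).
Iteration 2: edges from {n39} -> (n20, hops=2).
Iteration 3: no outgoing edges from {n20}; recursion stops.
SUM(hops) = 0 + 1 + 2 = 3.

3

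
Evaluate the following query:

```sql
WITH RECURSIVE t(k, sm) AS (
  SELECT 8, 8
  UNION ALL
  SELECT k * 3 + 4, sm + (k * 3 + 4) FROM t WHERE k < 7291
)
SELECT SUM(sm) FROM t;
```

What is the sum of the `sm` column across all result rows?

49088

Base: k=8, sm=8.
Iteration 1: 8 < 7291 holds -> k = 8 * 3 + 4 = 28, sm = 8 + 28 = 36.
Iteration 2: 28 < 7291 holds -> k = 28 * 3 + 4 = 88, sm = 36 + 88 = 124.
Iteration 3: 88 < 7291 holds -> k = 88 * 3 + 4 = 268, sm = 124 + 268 = 392.
Iteration 4: 268 < 7291 holds -> k = 268 * 3 + 4 = 808, sm = 392 + 808 = 1200.
Iteration 5: 808 < 7291 holds -> k = 808 * 3 + 4 = 2428, sm = 1200 + 2428 = 3628.
Iteration 6: 2428 < 7291 holds -> k = 2428 * 3 + 4 = 7288, sm = 3628 + 7288 = 10916.
Iteration 7: 7288 < 7291 holds -> k = 7288 * 3 + 4 = 21868, sm = 10916 + 21868 = 32784.
Iteration 8: 21868 < 7291 fails; recursion stops.
SUM(sm) = 8 + 36 + 124 + 392 + 1200 + 3628 + 10916 + 32784 = 49088.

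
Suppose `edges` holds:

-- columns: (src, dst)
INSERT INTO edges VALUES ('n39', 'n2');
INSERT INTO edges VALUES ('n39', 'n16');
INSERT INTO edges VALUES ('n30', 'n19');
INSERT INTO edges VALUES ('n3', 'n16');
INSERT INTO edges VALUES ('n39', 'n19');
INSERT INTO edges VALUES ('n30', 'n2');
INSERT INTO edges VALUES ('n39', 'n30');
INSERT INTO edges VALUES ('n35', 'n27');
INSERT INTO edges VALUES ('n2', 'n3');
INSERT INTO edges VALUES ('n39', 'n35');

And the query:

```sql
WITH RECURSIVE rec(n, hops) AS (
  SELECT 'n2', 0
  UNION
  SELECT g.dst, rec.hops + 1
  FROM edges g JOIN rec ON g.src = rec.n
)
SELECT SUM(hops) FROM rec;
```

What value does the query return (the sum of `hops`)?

3

Base: (n2, hops=0).
Iteration 1: edges from {n2} -> (n3, hops=1).
Iteration 2: edges from {n3} -> (n16, hops=2).
Iteration 3: no outgoing edges from {n16}; recursion stops.
SUM(hops) = 0 + 1 + 2 = 3.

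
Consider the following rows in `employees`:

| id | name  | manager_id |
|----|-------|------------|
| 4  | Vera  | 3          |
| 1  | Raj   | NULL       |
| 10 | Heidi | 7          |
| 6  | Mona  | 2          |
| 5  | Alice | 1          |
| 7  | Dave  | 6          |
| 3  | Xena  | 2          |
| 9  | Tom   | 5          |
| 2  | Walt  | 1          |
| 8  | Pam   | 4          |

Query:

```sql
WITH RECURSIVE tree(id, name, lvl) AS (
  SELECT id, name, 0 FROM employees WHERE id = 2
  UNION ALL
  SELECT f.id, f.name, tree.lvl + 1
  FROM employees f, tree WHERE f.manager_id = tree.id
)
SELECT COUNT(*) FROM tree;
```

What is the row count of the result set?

7

Base: id=2 (Walt) at lvl 0.
Iteration 1: rows with manager_id in {2} -> Xena (id 3, lvl 1), Mona (id 6, lvl 1).
Iteration 2: rows with manager_id in {3,6} -> Vera (id 4, lvl 2), Dave (id 7, lvl 2).
Iteration 3: rows with manager_id in {4,7} -> Pam (id 8, lvl 3), Heidi (id 10, lvl 3).
Iteration 4: no rows with manager_id in {8,10}; recursion stops.
Total rows emitted: 7.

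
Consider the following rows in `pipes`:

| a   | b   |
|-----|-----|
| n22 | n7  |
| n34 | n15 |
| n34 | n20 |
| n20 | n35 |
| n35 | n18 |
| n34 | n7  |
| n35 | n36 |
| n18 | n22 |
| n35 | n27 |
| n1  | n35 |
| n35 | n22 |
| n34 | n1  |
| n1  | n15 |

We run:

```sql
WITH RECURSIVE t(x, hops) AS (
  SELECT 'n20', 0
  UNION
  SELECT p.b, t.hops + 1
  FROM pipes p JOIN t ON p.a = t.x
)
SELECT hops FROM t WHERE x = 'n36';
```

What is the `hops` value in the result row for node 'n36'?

2

Base: (n20, hops=0).
Iteration 1: edges from {n20} -> (n35, hops=1).
Iteration 2: edges from {n35} -> (n18, hops=2), (n22, hops=2), (n27, hops=2), (n36, hops=2).
Iteration 3: edges from {n18,n22,n27,n36} -> (n22, hops=3), (n7, hops=3).
Iteration 4: edges from {n22,n7} -> (n7, hops=4).
Iteration 5: no outgoing edges from {n7}; recursion stops.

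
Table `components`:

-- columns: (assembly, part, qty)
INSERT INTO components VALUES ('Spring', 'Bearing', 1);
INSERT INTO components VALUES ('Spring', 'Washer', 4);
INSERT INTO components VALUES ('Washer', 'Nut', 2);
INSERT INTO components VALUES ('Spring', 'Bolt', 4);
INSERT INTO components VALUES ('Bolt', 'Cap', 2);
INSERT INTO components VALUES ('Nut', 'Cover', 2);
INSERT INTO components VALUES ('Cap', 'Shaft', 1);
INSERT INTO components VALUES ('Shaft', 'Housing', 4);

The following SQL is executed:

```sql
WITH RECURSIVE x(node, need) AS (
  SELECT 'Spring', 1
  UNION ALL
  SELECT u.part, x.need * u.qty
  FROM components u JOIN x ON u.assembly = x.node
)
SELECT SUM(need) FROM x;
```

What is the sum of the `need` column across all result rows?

82

Base: (Spring, need=1).
Iteration 1: components of {Spring} -> Bearing = 1*1 = 1, Bolt = 1*4 = 4, Washer = 1*4 = 4.
Iteration 2: components of {Bearing,Bolt,Washer} -> Cap = 4*2 = 8, Nut = 4*2 = 8.
Iteration 3: components of {Cap,Nut} -> Cover = 8*2 = 16, Shaft = 8*1 = 8.
Iteration 4: components of {Cover,Shaft} -> Housing = 8*4 = 32.
Iteration 5: no further components; recursion stops.
SUM(need) = 1 + 1 + 4 + 4 + 8 + 8 + 16 + 8 + 32 = 82.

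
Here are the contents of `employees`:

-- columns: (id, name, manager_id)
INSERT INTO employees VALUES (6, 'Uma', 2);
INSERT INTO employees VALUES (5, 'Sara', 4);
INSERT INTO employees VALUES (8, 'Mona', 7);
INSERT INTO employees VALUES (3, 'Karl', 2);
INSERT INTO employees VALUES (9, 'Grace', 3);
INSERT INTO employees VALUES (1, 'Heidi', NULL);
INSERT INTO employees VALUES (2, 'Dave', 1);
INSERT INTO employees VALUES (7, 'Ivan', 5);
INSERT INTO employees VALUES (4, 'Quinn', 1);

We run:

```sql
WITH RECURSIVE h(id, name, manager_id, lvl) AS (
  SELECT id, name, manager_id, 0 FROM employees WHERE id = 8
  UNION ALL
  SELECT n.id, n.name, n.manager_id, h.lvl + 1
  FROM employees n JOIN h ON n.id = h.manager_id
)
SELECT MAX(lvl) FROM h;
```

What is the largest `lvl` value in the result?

Base: id=8 (Mona), manager_id=7, lvl 0.
Iteration 1: join on id=7 -> Ivan (id 7, manager_id=5, lvl 1).
Iteration 2: join on id=5 -> Sara (id 5, manager_id=4, lvl 2).
Iteration 3: join on id=4 -> Quinn (id 4, manager_id=1, lvl 3).
Iteration 4: join on id=1 -> Heidi (id 1, manager_id=NULL, lvl 4).
Iteration 5: manager_id is NULL; no match; recursion stops.
lvl values: 0, 1, 2, 3, 4; the maximum is 4.

4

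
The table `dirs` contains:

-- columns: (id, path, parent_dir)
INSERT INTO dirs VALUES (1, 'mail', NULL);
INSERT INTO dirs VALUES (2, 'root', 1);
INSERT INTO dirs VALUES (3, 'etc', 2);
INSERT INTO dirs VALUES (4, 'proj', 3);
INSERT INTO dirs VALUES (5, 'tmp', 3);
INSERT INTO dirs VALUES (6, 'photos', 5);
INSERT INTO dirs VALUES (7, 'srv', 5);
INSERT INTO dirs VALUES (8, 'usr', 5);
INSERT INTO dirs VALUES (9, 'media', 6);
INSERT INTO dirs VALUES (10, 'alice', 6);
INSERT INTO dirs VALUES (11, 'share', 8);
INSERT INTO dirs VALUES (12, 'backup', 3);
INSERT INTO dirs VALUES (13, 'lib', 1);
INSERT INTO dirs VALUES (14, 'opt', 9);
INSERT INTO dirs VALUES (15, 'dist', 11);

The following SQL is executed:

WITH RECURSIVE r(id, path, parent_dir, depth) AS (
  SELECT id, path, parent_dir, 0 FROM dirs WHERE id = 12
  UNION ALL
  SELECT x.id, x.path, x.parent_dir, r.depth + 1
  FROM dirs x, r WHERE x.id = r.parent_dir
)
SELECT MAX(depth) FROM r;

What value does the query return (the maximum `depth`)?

3

Base: id=12 (backup), parent_dir=3, depth 0.
Iteration 1: join on id=3 -> etc (id 3, parent_dir=2, depth 1).
Iteration 2: join on id=2 -> root (id 2, parent_dir=1, depth 2).
Iteration 3: join on id=1 -> mail (id 1, parent_dir=NULL, depth 3).
Iteration 4: parent_dir is NULL; no match; recursion stops.
depth values: 0, 1, 2, 3; the maximum is 3.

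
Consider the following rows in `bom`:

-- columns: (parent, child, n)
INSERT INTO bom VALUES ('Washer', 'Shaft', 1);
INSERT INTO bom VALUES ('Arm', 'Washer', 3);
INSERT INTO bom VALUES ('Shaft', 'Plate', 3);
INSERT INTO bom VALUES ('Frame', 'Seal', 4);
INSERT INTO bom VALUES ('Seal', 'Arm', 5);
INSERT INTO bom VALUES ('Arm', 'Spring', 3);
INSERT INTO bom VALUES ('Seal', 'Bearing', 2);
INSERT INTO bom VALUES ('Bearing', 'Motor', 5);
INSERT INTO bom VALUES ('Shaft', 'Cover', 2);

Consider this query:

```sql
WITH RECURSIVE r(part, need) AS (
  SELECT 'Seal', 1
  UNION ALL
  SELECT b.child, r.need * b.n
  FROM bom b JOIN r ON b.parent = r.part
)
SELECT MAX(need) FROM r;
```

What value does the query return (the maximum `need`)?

45

Base: (Seal, need=1).
Iteration 1: components of {Seal} -> Arm = 1*5 = 5, Bearing = 1*2 = 2.
Iteration 2: components of {Arm,Bearing} -> Motor = 2*5 = 10, Spring = 5*3 = 15, Washer = 5*3 = 15.
Iteration 3: components of {Motor,Spring,Washer} -> Shaft = 15*1 = 15.
Iteration 4: components of {Shaft} -> Cover = 15*2 = 30, Plate = 15*3 = 45.
Iteration 5: no further components; recursion stops.
need values: 1, 5, 2, 15, 15, 10, 15, 30, 45; the maximum is 45.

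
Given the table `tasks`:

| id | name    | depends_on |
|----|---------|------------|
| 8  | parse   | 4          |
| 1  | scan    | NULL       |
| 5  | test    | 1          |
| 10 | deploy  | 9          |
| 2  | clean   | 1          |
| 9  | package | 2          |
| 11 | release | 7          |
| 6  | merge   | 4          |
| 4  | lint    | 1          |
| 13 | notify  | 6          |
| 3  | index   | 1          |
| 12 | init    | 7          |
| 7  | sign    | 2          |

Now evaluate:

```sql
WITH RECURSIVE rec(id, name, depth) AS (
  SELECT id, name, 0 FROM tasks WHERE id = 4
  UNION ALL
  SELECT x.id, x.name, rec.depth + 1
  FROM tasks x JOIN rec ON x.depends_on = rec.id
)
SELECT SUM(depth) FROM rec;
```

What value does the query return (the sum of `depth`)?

Base: id=4 (lint) at depth 0.
Iteration 1: rows with depends_on in {4} -> merge (id 6, depth 1), parse (id 8, depth 1).
Iteration 2: rows with depends_on in {6,8} -> notify (id 13, depth 2).
Iteration 3: no rows with depends_on in {13}; recursion stops.
SUM(depth) = 0 + 1 + 1 + 2 = 4.

4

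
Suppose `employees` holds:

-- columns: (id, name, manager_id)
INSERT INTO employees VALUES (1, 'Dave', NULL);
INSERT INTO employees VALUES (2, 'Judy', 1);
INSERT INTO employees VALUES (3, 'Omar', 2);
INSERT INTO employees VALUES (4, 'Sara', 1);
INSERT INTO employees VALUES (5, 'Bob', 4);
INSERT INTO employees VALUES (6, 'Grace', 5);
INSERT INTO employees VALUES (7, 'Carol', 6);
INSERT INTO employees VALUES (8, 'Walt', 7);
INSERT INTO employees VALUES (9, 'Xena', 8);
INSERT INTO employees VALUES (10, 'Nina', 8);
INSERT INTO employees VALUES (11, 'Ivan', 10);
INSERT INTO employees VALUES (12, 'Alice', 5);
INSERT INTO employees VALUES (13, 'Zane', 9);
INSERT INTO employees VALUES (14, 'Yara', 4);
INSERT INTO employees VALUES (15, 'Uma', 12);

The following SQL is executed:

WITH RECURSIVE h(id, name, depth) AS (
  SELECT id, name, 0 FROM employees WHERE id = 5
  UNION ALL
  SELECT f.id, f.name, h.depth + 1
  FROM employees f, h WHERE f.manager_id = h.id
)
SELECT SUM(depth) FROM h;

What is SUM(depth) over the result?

27

Base: id=5 (Bob) at depth 0.
Iteration 1: rows with manager_id in {5} -> Grace (id 6, depth 1), Alice (id 12, depth 1).
Iteration 2: rows with manager_id in {6,12} -> Carol (id 7, depth 2), Uma (id 15, depth 2).
Iteration 3: rows with manager_id in {7,15} -> Walt (id 8, depth 3).
Iteration 4: rows with manager_id in {8} -> Xena (id 9, depth 4), Nina (id 10, depth 4).
Iteration 5: rows with manager_id in {9,10} -> Ivan (id 11, depth 5), Zane (id 13, depth 5).
Iteration 6: no rows with manager_id in {11,13}; recursion stops.
SUM(depth) = 0 + 1 + 1 + 2 + 2 + 3 + 4 + 4 + 5 + 5 = 27.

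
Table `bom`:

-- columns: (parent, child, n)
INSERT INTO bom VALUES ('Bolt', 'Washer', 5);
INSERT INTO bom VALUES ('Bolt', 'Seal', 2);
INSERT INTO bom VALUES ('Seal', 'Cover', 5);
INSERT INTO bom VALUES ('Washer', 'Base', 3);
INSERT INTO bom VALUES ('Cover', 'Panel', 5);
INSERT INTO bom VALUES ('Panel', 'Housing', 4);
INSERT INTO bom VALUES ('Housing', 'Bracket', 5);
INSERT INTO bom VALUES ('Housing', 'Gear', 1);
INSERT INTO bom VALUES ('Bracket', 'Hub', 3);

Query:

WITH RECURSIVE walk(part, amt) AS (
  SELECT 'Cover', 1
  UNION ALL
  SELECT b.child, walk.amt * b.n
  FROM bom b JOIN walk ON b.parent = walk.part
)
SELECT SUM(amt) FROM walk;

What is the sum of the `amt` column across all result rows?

Base: (Cover, amt=1).
Iteration 1: components of {Cover} -> Panel = 1*5 = 5.
Iteration 2: components of {Panel} -> Housing = 5*4 = 20.
Iteration 3: components of {Housing} -> Bracket = 20*5 = 100, Gear = 20*1 = 20.
Iteration 4: components of {Bracket,Gear} -> Hub = 100*3 = 300.
Iteration 5: no further components; recursion stops.
SUM(amt) = 1 + 5 + 20 + 100 + 20 + 300 = 446.

446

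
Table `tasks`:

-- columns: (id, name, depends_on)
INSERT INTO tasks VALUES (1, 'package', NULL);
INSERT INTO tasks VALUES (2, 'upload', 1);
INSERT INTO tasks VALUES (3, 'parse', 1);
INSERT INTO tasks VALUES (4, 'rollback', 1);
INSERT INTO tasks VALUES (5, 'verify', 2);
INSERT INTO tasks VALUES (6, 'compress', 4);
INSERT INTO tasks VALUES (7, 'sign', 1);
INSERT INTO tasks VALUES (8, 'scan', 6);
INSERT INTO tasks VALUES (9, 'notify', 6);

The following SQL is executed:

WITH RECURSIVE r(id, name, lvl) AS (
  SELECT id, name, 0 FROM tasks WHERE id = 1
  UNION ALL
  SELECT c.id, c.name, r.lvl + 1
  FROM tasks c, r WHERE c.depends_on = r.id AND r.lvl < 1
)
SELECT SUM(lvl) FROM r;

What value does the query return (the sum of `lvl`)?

Base: id=1 (package) at lvl 0.
Iteration 1: rows with depends_on in {1} -> upload (id 2, lvl 1), parse (id 3, lvl 1), rollback (id 4, lvl 1), sign (id 7, lvl 1).
Iteration 2: lvl < 1 fails for all current rows; recursion stops.
SUM(lvl) = 0 + 1 + 1 + 1 + 1 = 4.

4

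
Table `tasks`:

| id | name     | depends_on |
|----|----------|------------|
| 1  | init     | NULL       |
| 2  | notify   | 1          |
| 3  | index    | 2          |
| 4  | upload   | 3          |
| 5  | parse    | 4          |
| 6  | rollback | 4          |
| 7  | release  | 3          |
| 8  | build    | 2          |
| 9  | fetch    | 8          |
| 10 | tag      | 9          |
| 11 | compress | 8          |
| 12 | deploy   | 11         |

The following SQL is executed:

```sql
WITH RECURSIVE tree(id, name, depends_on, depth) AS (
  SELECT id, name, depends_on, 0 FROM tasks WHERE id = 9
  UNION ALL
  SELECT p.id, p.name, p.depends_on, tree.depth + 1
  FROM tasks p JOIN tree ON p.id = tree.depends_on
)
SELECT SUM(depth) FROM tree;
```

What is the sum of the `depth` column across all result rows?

Base: id=9 (fetch), depends_on=8, depth 0.
Iteration 1: join on id=8 -> build (id 8, depends_on=2, depth 1).
Iteration 2: join on id=2 -> notify (id 2, depends_on=1, depth 2).
Iteration 3: join on id=1 -> init (id 1, depends_on=NULL, depth 3).
Iteration 4: depends_on is NULL; no match; recursion stops.
SUM(depth) = 0 + 1 + 2 + 3 = 6.

6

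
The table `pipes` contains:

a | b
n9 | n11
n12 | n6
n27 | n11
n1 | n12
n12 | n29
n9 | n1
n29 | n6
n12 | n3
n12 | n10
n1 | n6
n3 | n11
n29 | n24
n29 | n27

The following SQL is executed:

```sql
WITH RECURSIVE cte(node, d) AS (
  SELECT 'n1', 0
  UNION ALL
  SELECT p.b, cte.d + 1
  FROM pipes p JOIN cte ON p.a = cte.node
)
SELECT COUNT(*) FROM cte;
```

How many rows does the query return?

Base: (n1, d=0).
Iteration 1: edges from {n1} -> (n12, d=1), (n6, d=1).
Iteration 2: edges from {n12,n6} -> (n10, d=2), (n29, d=2), (n3, d=2), (n6, d=2).
Iteration 3: edges from {n10,n29,n3,n6} -> (n11, d=3), (n24, d=3), (n27, d=3), (n6, d=3).
Iteration 4: edges from {n11,n24,n27,n6} -> (n11, d=4).
Iteration 5: no outgoing edges from {n11}; recursion stops.
Total rows emitted: 12.

12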